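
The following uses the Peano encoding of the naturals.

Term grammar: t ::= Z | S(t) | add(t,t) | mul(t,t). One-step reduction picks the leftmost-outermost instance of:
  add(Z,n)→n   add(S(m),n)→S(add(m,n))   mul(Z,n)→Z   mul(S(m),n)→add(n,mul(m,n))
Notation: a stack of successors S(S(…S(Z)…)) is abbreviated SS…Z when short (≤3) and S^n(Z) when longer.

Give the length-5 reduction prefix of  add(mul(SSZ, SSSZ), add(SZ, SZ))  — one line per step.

  start: add(mul(SSZ, SSSZ), add(SZ, SZ))
  →1  add(add(SSSZ, mul(SZ, SSSZ)), add(SZ, SZ))
  →2  add(S(add(SSZ, mul(SZ, SSSZ))), add(SZ, SZ))
  →3  S(add(add(SSZ, mul(SZ, SSSZ)), add(SZ, SZ)))
  →4  S(add(S(add(SZ, mul(SZ, SSSZ))), add(SZ, SZ)))
  →5  S(S(add(add(SZ, mul(SZ, SSSZ)), add(SZ, SZ))))

Answer: after 5 steps: S(S(add(add(SZ, mul(SZ, SSSZ)), add(SZ, SZ))))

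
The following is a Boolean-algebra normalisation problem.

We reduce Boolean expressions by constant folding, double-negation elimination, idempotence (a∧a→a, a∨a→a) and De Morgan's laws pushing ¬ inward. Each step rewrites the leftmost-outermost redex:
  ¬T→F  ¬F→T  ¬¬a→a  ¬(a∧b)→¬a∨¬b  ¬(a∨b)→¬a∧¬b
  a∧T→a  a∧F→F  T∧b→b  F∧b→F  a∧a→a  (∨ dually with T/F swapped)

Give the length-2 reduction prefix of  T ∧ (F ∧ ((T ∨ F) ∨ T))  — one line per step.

  start: T ∧ (F ∧ ((T ∨ F) ∨ T))
  →1  F ∧ ((T ∨ F) ∨ T)
  →2  F

Answer: after 2 steps: F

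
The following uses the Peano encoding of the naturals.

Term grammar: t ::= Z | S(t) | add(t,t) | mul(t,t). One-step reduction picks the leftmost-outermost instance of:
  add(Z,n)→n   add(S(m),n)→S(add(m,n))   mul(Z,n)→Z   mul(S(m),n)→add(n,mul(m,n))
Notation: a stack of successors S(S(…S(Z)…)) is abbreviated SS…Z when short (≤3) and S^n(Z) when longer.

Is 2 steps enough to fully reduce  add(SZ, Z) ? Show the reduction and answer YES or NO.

  start: add(SZ, Z)
  step 1: S(add(Z, Z))
  step 2: SZ

Answer: YES — reaches normal form SZ in 2 ≤ 2 steps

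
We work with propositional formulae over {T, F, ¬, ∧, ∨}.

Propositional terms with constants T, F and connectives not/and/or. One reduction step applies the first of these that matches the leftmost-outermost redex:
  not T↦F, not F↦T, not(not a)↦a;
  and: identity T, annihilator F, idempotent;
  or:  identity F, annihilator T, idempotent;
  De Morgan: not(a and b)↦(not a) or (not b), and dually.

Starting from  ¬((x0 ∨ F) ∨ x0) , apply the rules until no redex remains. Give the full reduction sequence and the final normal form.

Answer: normal form = ¬x0  (in 5 steps)

Reduction:
  start: ¬((x0 ∨ F) ∨ x0)
  →1  ¬(x0 ∨ F) ∧ ¬x0
  →2  (¬x0 ∧ ¬F) ∧ ¬x0
  →3  (¬x0 ∧ T) ∧ ¬x0
  →4  ¬x0 ∧ ¬x0
  →5  ¬x0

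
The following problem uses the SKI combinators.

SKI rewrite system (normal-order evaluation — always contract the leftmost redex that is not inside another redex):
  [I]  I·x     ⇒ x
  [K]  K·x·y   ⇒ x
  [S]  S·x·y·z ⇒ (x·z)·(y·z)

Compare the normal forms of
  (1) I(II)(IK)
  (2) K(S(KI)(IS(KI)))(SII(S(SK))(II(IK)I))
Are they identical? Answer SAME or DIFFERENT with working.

Term A:
  start: I(II)(IK)
  →1  II(IK)
  →2  I(IK)
  →3  IK
  →4  K

Term B:
  start: K(S(KI)(IS(KI)))(SII(S(SK))(II(IK)I))
  →1  S(KI)(IS(KI))
  →2  S(KI)(S(KI))

Answer: DIFFERENT — A ⇓ K, B ⇓ S(KI)(S(KI))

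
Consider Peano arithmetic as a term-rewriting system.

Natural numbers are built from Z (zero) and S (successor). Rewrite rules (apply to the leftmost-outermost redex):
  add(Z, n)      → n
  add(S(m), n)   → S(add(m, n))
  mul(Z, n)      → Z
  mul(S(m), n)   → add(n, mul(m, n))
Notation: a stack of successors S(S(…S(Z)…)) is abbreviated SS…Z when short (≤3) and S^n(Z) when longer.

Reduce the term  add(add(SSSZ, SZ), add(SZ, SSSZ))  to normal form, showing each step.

  start: add(add(SSSZ, SZ), add(SZ, SSSZ))
  [1] add(S(add(SSZ, SZ)), add(SZ, SSSZ))
  [2] S(add(add(SSZ, SZ), add(SZ, SSSZ)))
  [3] S(add(S(add(SZ, SZ)), add(SZ, SSSZ)))
  [4] S(S(add(add(SZ, SZ), add(SZ, SSSZ))))
  [5] S(S(add(S(add(Z, SZ)), add(SZ, SSSZ))))
  [6] S(S(S(add(add(Z, SZ), add(SZ, SSSZ)))))
  [7] S(S(S(add(SZ, add(SZ, SSSZ)))))
  [8] S(S(S(S(add(Z, add(SZ, SSSZ))))))
  [9] S(S(S(S(add(SZ, SSSZ)))))
  [10] S(S(S(S(S(add(Z, SSSZ))))))
  [11] S^8(Z)

Answer: normal form = S^8(Z)  (in 11 steps)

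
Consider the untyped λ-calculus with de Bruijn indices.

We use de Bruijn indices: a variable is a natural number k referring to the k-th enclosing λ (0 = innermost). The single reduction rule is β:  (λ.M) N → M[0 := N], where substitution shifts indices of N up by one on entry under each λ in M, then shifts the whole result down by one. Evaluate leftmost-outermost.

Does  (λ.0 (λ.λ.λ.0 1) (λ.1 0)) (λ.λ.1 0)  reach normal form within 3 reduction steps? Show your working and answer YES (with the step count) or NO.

Answer: NO — after 3 steps the term is (λ.λ.λ.0 1) (λ.(λ.λ.1 0) 0), not yet normal

Derivation:
  start: (λ.0 (λ.λ.λ.0 1) (λ.1 0)) (λ.λ.1 0)
  →1  (λ.λ.1 0) (λ.λ.λ.0 1) (λ.(λ.λ.1 0) 0)
  →2  (λ.(λ.λ.λ.0 1) 0) (λ.(λ.λ.1 0) 0)
  →3  (λ.λ.λ.0 1) (λ.(λ.λ.1 0) 0)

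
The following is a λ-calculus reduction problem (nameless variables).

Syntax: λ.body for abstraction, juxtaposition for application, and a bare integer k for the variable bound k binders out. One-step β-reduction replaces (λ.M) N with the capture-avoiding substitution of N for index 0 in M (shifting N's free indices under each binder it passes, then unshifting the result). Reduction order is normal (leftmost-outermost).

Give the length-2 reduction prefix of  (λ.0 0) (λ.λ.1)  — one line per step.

  start: (λ.0 0) (λ.λ.1)
  →1  (λ.λ.1) (λ.λ.1)
  →2  λ.λ.λ.1

Answer: after 2 steps: λ.λ.λ.1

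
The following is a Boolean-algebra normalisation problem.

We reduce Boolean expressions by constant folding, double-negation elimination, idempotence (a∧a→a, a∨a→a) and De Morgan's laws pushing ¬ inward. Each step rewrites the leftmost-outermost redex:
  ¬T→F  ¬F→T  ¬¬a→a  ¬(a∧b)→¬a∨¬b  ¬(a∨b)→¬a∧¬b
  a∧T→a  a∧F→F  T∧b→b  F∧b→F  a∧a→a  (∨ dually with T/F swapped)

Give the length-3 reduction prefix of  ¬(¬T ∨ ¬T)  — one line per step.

Answer: after 3 steps: T

Reduction:
  start: ¬(¬T ∨ ¬T)
  →1  ¬¬T ∧ ¬¬T
  →2  ¬¬T
  →3  T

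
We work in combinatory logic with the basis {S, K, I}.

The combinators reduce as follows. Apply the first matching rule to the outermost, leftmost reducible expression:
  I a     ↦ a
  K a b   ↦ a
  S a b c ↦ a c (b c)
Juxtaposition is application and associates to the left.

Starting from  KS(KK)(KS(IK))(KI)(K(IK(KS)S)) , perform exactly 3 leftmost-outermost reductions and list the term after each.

Answer: after 3 steps: S(K(IK(KS)S))(KI(K(IK(KS)S)))

Reduction:
  start: KS(KK)(KS(IK))(KI)(K(IK(KS)S))
  step 1: S(KS(IK))(KI)(K(IK(KS)S))
  step 2: KS(IK)(K(IK(KS)S))(KI(K(IK(KS)S)))
  step 3: S(K(IK(KS)S))(KI(K(IK(KS)S)))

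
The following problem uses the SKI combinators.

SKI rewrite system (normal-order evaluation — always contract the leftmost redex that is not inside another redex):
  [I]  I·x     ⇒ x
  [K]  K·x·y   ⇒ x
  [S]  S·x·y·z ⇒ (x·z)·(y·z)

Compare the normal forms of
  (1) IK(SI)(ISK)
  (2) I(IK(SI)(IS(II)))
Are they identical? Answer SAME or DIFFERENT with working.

Answer: SAME — A ⇓ SI, B ⇓ SI

Derivation:
Term A:
  start: IK(SI)(ISK)
  step 1: K(SI)(ISK)
  step 2: SI

Term B:
  start: I(IK(SI)(IS(II)))
  step 1: IK(SI)(IS(II))
  step 2: K(SI)(IS(II))
  step 3: SI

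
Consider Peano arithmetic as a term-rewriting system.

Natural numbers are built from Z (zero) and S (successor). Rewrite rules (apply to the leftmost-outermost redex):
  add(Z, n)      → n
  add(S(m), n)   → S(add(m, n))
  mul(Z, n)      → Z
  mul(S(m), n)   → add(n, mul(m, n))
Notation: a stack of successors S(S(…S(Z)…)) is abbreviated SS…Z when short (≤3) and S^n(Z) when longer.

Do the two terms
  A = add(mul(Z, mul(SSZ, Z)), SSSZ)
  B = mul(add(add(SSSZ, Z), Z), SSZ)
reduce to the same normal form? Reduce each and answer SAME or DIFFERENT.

Answer: DIFFERENT — A ⇓ SSSZ, B ⇓ S^6(Z)

Working:
Term A:
  start: add(mul(Z, mul(SSZ, Z)), SSSZ)
  step 1: add(Z, SSSZ)
  step 2: SSSZ

Term B:
  start: mul(add(add(SSSZ, Z), Z), SSZ)
  step 1: mul(add(S(add(SSZ, Z)), Z), SSZ)
  step 2: mul(S(add(add(SSZ, Z), Z)), SSZ)
  step 3: add(SSZ, mul(add(add(SSZ, Z), Z), SSZ))
  step 4: S(add(SZ, mul(add(add(SSZ, Z), Z), SSZ)))
  step 5: S(S(add(Z, mul(add(add(SSZ, Z), Z), SSZ))))
  step 6: S(S(mul(add(add(SSZ, Z), Z), SSZ)))
  step 7: S(S(mul(add(S(add(SZ, Z)), Z), SSZ)))
  step 8: S(S(mul(S(add(add(SZ, Z), Z)), SSZ)))
  step 9: S(S(add(SSZ, mul(add(add(SZ, Z), Z), SSZ))))
  step 10: S(S(S(add(SZ, mul(add(add(SZ, Z), Z), SSZ)))))
  step 11: S(S(S(S(add(Z, mul(add(add(SZ, Z), Z), SSZ))))))
  step 12: S(S(S(S(mul(add(add(SZ, Z), Z), SSZ)))))
  step 13: S(S(S(S(mul(add(S(add(Z, Z)), Z), SSZ)))))
  step 14: S(S(S(S(mul(S(add(add(Z, Z), Z)), SSZ)))))
  step 15: S(S(S(S(add(SSZ, mul(add(add(Z, Z), Z), SSZ))))))
  step 16: S(S(S(S(S(add(SZ, mul(add(add(Z, Z), Z), SSZ)))))))
  step 17: S(S(S(S(S(S(add(Z, mul(add(add(Z, Z), Z), SSZ))))))))
  step 18: S(S(S(S(S(S(mul(add(add(Z, Z), Z), SSZ)))))))
  step 19: S(S(S(S(S(S(mul(add(Z, Z), SSZ)))))))
  step 20: S(S(S(S(S(S(mul(Z, SSZ)))))))
  step 21: S^6(Z)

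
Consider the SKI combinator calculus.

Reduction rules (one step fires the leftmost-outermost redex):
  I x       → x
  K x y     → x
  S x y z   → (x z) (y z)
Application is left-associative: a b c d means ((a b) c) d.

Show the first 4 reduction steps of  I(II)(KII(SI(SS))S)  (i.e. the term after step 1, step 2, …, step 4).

Answer: after 4 steps: I(SI(SS))S

Reduction:
  start: I(II)(KII(SI(SS))S)
  →1  II(KII(SI(SS))S)
  →2  I(KII(SI(SS))S)
  →3  KII(SI(SS))S
  →4  I(SI(SS))S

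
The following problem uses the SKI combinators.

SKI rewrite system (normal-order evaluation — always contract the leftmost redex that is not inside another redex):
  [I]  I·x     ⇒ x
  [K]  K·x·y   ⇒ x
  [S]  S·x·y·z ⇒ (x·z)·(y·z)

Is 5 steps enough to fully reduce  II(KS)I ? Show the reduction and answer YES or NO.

Answer: YES — reaches normal form S in 3 ≤ 5 steps

Derivation:
  start: II(KS)I
  step 1: I(KS)I
  step 2: KSI
  step 3: S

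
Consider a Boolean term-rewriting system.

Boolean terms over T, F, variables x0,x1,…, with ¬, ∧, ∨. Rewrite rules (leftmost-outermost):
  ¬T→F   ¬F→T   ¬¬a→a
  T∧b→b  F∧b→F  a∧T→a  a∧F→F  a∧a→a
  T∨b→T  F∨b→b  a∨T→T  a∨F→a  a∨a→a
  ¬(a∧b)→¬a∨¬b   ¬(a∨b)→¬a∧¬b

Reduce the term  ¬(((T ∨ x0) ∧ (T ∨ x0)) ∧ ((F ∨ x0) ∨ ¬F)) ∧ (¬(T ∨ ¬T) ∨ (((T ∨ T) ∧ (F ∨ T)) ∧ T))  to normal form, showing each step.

Answer: normal form = F  (in 14 steps)

Reduction:
  start: ¬(((T ∨ x0) ∧ (T ∨ x0)) ∧ ((F ∨ x0) ∨ ¬F)) ∧ (¬(T ∨ ¬T) ∨ (((T ∨ T) ∧ (F ∨ T)) ∧ T))
  [1] (¬((T ∨ x0) ∧ (T ∨ x0)) ∨ ¬((F ∨ x0) ∨ ¬F)) ∧ (¬(T ∨ ¬T) ∨ (((T ∨ T) ∧ (F ∨ T)) ∧ T))
  [2] ((¬(T ∨ x0) ∨ ¬(T ∨ x0)) ∨ ¬((F ∨ x0) ∨ ¬F)) ∧ (¬(T ∨ ¬T) ∨ (((T ∨ T) ∧ (F ∨ T)) ∧ T))
  [3] (¬(T ∨ x0) ∨ ¬((F ∨ x0) ∨ ¬F)) ∧ (¬(T ∨ ¬T) ∨ (((T ∨ T) ∧ (F ∨ T)) ∧ T))
  [4] ((¬T ∧ ¬x0) ∨ ¬((F ∨ x0) ∨ ¬F)) ∧ (¬(T ∨ ¬T) ∨ (((T ∨ T) ∧ (F ∨ T)) ∧ T))
  [5] ((F ∧ ¬x0) ∨ ¬((F ∨ x0) ∨ ¬F)) ∧ (¬(T ∨ ¬T) ∨ (((T ∨ T) ∧ (F ∨ T)) ∧ T))
  [6] (F ∨ ¬((F ∨ x0) ∨ ¬F)) ∧ (¬(T ∨ ¬T) ∨ (((T ∨ T) ∧ (F ∨ T)) ∧ T))
  [7] ¬((F ∨ x0) ∨ ¬F) ∧ (¬(T ∨ ¬T) ∨ (((T ∨ T) ∧ (F ∨ T)) ∧ T))
  [8] (¬(F ∨ x0) ∧ ¬¬F) ∧ (¬(T ∨ ¬T) ∨ (((T ∨ T) ∧ (F ∨ T)) ∧ T))
  [9] ((¬F ∧ ¬x0) ∧ ¬¬F) ∧ (¬(T ∨ ¬T) ∨ (((T ∨ T) ∧ (F ∨ T)) ∧ T))
  [10] ((T ∧ ¬x0) ∧ ¬¬F) ∧ (¬(T ∨ ¬T) ∨ (((T ∨ T) ∧ (F ∨ T)) ∧ T))
  [11] (¬x0 ∧ ¬¬F) ∧ (¬(T ∨ ¬T) ∨ (((T ∨ T) ∧ (F ∨ T)) ∧ T))
  [12] (¬x0 ∧ F) ∧ (¬(T ∨ ¬T) ∨ (((T ∨ T) ∧ (F ∨ T)) ∧ T))
  [13] F ∧ (¬(T ∨ ¬T) ∨ (((T ∨ T) ∧ (F ∨ T)) ∧ T))
  [14] F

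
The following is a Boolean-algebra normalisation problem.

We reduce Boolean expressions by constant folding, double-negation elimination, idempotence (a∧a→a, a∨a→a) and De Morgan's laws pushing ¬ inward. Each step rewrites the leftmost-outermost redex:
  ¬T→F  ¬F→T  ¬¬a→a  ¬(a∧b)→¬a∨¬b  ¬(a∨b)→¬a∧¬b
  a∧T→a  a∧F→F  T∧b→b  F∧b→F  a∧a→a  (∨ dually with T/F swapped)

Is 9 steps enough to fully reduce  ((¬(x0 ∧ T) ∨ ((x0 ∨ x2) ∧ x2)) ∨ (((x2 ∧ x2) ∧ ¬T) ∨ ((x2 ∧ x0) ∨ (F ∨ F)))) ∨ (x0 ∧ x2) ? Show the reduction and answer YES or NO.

  start: ((¬(x0 ∧ T) ∨ ((x0 ∨ x2) ∧ x2)) ∨ (((x2 ∧ x2) ∧ ¬T) ∨ ((x2 ∧ x0) ∨ (F ∨ F)))) ∨ (x0 ∧ x2)
  [1] (((¬x0 ∨ ¬T) ∨ ((x0 ∨ x2) ∧ x2)) ∨ (((x2 ∧ x2) ∧ ¬T) ∨ ((x2 ∧ x0) ∨ (F ∨ F)))) ∨ (x0 ∧ x2)
  [2] (((¬x0 ∨ F) ∨ ((x0 ∨ x2) ∧ x2)) ∨ (((x2 ∧ x2) ∧ ¬T) ∨ ((x2 ∧ x0) ∨ (F ∨ F)))) ∨ (x0 ∧ x2)
  [3] ((¬x0 ∨ ((x0 ∨ x2) ∧ x2)) ∨ (((x2 ∧ x2) ∧ ¬T) ∨ ((x2 ∧ x0) ∨ (F ∨ F)))) ∨ (x0 ∧ x2)
  [4] ((¬x0 ∨ ((x0 ∨ x2) ∧ x2)) ∨ ((x2 ∧ ¬T) ∨ ((x2 ∧ x0) ∨ (F ∨ F)))) ∨ (x0 ∧ x2)
  [5] ((¬x0 ∨ ((x0 ∨ x2) ∧ x2)) ∨ ((x2 ∧ F) ∨ ((x2 ∧ x0) ∨ (F ∨ F)))) ∨ (x0 ∧ x2)
  [6] ((¬x0 ∨ ((x0 ∨ x2) ∧ x2)) ∨ (F ∨ ((x2 ∧ x0) ∨ (F ∨ F)))) ∨ (x0 ∧ x2)
  [7] ((¬x0 ∨ ((x0 ∨ x2) ∧ x2)) ∨ ((x2 ∧ x0) ∨ (F ∨ F))) ∨ (x0 ∧ x2)
  [8] ((¬x0 ∨ ((x0 ∨ x2) ∧ x2)) ∨ ((x2 ∧ x0) ∨ F)) ∨ (x0 ∧ x2)
  [9] ((¬x0 ∨ ((x0 ∨ x2) ∧ x2)) ∨ (x2 ∧ x0)) ∨ (x0 ∧ x2)

Answer: YES — reaches normal form ((¬x0 ∨ ((x0 ∨ x2) ∧ x2)) ∨ (x2 ∧ x0)) ∨ (x0 ∧ x2) in 9 ≤ 9 steps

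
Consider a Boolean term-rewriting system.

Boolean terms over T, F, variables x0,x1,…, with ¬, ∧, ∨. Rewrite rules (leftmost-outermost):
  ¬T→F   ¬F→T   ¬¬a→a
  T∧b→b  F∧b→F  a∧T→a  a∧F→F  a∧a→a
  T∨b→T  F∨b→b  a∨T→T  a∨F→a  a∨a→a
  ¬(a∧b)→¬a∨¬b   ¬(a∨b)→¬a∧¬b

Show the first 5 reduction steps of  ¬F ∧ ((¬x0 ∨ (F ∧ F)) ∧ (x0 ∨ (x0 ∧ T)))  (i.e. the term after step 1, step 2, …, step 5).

  start: ¬F ∧ ((¬x0 ∨ (F ∧ F)) ∧ (x0 ∨ (x0 ∧ T)))
  →1  T ∧ ((¬x0 ∨ (F ∧ F)) ∧ (x0 ∨ (x0 ∧ T)))
  →2  (¬x0 ∨ (F ∧ F)) ∧ (x0 ∨ (x0 ∧ T))
  →3  (¬x0 ∨ F) ∧ (x0 ∨ (x0 ∧ T))
  →4  ¬x0 ∧ (x0 ∨ (x0 ∧ T))
  →5  ¬x0 ∧ (x0 ∨ x0)

Answer: after 5 steps: ¬x0 ∧ (x0 ∨ x0)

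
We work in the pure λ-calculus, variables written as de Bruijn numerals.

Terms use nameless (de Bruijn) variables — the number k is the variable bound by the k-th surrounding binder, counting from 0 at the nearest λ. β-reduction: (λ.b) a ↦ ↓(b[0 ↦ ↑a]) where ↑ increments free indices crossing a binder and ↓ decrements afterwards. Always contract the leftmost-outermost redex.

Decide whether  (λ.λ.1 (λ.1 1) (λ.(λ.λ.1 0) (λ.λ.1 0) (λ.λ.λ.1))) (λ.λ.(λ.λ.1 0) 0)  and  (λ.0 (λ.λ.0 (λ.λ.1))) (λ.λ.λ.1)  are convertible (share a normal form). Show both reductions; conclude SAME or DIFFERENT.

Term A:
  start: (λ.λ.1 (λ.1 1) (λ.(λ.λ.1 0) (λ.λ.1 0) (λ.λ.λ.1))) (λ.λ.(λ.λ.1 0) 0)
  [1] λ.(λ.λ.(λ.λ.1 0) 0) (λ.1 1) (λ.(λ.λ.1 0) (λ.λ.1 0) (λ.λ.λ.1))
  [2] λ.(λ.(λ.λ.1 0) 0) (λ.(λ.λ.1 0) (λ.λ.1 0) (λ.λ.λ.1))
  [3] λ.(λ.λ.1 0) (λ.(λ.λ.1 0) (λ.λ.1 0) (λ.λ.λ.1))
  [4] λ.λ.(λ.(λ.λ.1 0) (λ.λ.1 0) (λ.λ.λ.1)) 0
  [5] λ.λ.(λ.λ.1 0) (λ.λ.1 0) (λ.λ.λ.1)
  [6] λ.λ.(λ.(λ.λ.1 0) 0) (λ.λ.λ.1)
  [7] λ.λ.(λ.λ.1 0) (λ.λ.λ.1)
  [8] λ.λ.λ.(λ.λ.λ.1) 0
  [9] λ.λ.λ.λ.λ.1

Term B:
  start: (λ.0 (λ.λ.0 (λ.λ.1))) (λ.λ.λ.1)
  [1] (λ.λ.λ.1) (λ.λ.0 (λ.λ.1))
  [2] λ.λ.1

Answer: DIFFERENT — A ⇓ λ.λ.λ.λ.λ.1, B ⇓ λ.λ.1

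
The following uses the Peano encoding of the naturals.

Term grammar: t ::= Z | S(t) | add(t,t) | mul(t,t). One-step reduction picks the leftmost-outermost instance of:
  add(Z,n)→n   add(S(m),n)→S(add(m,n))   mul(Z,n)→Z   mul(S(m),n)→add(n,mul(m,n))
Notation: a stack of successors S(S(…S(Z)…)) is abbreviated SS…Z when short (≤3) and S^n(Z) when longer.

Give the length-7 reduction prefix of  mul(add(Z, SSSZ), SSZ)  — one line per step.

  start: mul(add(Z, SSSZ), SSZ)
  [1] mul(SSSZ, SSZ)
  [2] add(SSZ, mul(SSZ, SSZ))
  [3] S(add(SZ, mul(SSZ, SSZ)))
  [4] S(S(add(Z, mul(SSZ, SSZ))))
  [5] S(S(mul(SSZ, SSZ)))
  [6] S(S(add(SSZ, mul(SZ, SSZ))))
  [7] S(S(S(add(SZ, mul(SZ, SSZ)))))

Answer: after 7 steps: S(S(S(add(SZ, mul(SZ, SSZ)))))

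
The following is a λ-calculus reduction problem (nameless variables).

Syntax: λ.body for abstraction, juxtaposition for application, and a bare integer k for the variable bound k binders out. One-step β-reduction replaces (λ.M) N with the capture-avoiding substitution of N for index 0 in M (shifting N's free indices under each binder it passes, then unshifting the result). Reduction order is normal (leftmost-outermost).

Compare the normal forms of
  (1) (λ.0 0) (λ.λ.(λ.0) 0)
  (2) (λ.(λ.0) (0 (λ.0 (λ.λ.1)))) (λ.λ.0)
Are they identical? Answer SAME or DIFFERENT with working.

Answer: SAME — A ⇓ λ.0, B ⇓ λ.0

Working:
Term A:
  start: (λ.0 0) (λ.λ.(λ.0) 0)
  [1] (λ.λ.(λ.0) 0) (λ.λ.(λ.0) 0)
  [2] λ.(λ.0) 0
  [3] λ.0

Term B:
  start: (λ.(λ.0) (0 (λ.0 (λ.λ.1)))) (λ.λ.0)
  [1] (λ.0) ((λ.λ.0) (λ.0 (λ.λ.1)))
  [2] (λ.λ.0) (λ.0 (λ.λ.1))
  [3] λ.0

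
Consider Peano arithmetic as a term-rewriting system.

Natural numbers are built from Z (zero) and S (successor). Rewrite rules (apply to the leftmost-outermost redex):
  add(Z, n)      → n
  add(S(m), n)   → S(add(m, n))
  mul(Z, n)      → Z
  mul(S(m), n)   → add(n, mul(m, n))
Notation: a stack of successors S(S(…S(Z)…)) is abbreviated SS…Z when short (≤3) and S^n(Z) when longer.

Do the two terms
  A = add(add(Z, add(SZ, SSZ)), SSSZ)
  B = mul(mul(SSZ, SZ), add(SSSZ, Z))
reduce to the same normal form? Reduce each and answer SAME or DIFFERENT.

Answer: SAME — A ⇓ S^6(Z), B ⇓ S^6(Z)

Reduction:
Term A:
  start: add(add(Z, add(SZ, SSZ)), SSSZ)
  →1  add(add(SZ, SSZ), SSSZ)
  →2  add(S(add(Z, SSZ)), SSSZ)
  →3  S(add(add(Z, SSZ), SSSZ))
  →4  S(add(SSZ, SSSZ))
  →5  S(S(add(SZ, SSSZ)))
  →6  S(S(S(add(Z, SSSZ))))
  →7  S^6(Z)

Term B:
  start: mul(mul(SSZ, SZ), add(SSSZ, Z))
  →1  mul(add(SZ, mul(SZ, SZ)), add(SSSZ, Z))
  →2  mul(S(add(Z, mul(SZ, SZ))), add(SSSZ, Z))
  →3  add(add(SSSZ, Z), mul(add(Z, mul(SZ, SZ)), add(SSSZ, Z)))
  →4  add(S(add(SSZ, Z)), mul(add(Z, mul(SZ, SZ)), add(SSSZ, Z)))
  →5  S(add(add(SSZ, Z), mul(add(Z, mul(SZ, SZ)), add(SSSZ, Z))))
  →6  S(add(S(add(SZ, Z)), mul(add(Z, mul(SZ, SZ)), add(SSSZ, Z))))
  →7  S(S(add(add(SZ, Z), mul(add(Z, mul(SZ, SZ)), add(SSSZ, Z)))))
  →8  S(S(add(S(add(Z, Z)), mul(add(Z, mul(SZ, SZ)), add(SSSZ, Z)))))
  →9  S(S(S(add(add(Z, Z), mul(add(Z, mul(SZ, SZ)), add(SSSZ, Z))))))
  →10  S(S(S(add(Z, mul(add(Z, mul(SZ, SZ)), add(SSSZ, Z))))))
  →11  S(S(S(mul(add(Z, mul(SZ, SZ)), add(SSSZ, Z)))))
  →12  S(S(S(mul(mul(SZ, SZ), add(SSSZ, Z)))))
  →13  S(S(S(mul(add(SZ, mul(Z, SZ)), add(SSSZ, Z)))))
  →14  S(S(S(mul(S(add(Z, mul(Z, SZ))), add(SSSZ, Z)))))
  →15  S(S(S(add(add(SSSZ, Z), mul(add(Z, mul(Z, SZ)), add(SSSZ, Z))))))
  →16  S(S(S(add(S(add(SSZ, Z)), mul(add(Z, mul(Z, SZ)), add(SSSZ, Z))))))
  →17  S(S(S(S(add(add(SSZ, Z), mul(add(Z, mul(Z, SZ)), add(SSSZ, Z)))))))
  →18  S(S(S(S(add(S(add(SZ, Z)), mul(add(Z, mul(Z, SZ)), add(SSSZ, Z)))))))
  →19  S(S(S(S(S(add(add(SZ, Z), mul(add(Z, mul(Z, SZ)), add(SSSZ, Z))))))))
  →20  S(S(S(S(S(add(S(add(Z, Z)), mul(add(Z, mul(Z, SZ)), add(SSSZ, Z))))))))
  →21  S(S(S(S(S(S(add(add(Z, Z), mul(add(Z, mul(Z, SZ)), add(SSSZ, Z)))))))))
  →22  S(S(S(S(S(S(add(Z, mul(add(Z, mul(Z, SZ)), add(SSSZ, Z)))))))))
  →23  S(S(S(S(S(S(mul(add(Z, mul(Z, SZ)), add(SSSZ, Z))))))))
  →24  S(S(S(S(S(S(mul(mul(Z, SZ), add(SSSZ, Z))))))))
  →25  S(S(S(S(S(S(mul(Z, add(SSSZ, Z))))))))
  →26  S^6(Z)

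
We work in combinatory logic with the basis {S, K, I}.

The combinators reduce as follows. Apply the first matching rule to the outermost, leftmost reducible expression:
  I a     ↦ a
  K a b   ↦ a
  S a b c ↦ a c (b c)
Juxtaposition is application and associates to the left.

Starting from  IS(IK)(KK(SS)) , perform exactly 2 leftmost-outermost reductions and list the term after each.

  start: IS(IK)(KK(SS))
  [1] S(IK)(KK(SS))
  [2] SK(KK(SS))

Answer: after 2 steps: SK(KK(SS))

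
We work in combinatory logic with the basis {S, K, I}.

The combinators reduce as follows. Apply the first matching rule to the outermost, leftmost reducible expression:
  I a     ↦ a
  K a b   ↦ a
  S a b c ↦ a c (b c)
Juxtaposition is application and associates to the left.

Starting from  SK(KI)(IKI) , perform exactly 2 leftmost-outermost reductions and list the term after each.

Answer: after 2 steps: IKI

Reduction:
  start: SK(KI)(IKI)
  [1] K(IKI)(KI(IKI))
  [2] IKI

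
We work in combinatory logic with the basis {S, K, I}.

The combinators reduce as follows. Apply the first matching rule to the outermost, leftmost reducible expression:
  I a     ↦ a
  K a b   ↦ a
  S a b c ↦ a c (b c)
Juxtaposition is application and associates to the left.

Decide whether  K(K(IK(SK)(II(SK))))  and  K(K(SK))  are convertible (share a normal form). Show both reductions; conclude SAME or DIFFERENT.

Answer: SAME — A ⇓ K(K(SK)), B ⇓ K(K(SK))

Derivation:
Term A:
  start: K(K(IK(SK)(II(SK))))
  [1] K(K(K(SK)(II(SK))))
  [2] K(K(SK))

Term B:
  start: K(K(SK))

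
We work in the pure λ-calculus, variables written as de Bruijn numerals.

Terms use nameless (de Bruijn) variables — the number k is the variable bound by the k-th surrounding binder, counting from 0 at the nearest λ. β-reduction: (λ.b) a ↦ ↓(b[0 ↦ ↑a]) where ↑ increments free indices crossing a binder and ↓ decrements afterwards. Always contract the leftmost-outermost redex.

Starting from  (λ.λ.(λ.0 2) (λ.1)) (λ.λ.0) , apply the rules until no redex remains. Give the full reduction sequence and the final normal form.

Answer: normal form = λ.0  (in 3 steps)

Working:
  start: (λ.λ.(λ.0 2) (λ.1)) (λ.λ.0)
  [1] λ.(λ.0 (λ.λ.0)) (λ.1)
  [2] λ.(λ.1) (λ.λ.0)
  [3] λ.0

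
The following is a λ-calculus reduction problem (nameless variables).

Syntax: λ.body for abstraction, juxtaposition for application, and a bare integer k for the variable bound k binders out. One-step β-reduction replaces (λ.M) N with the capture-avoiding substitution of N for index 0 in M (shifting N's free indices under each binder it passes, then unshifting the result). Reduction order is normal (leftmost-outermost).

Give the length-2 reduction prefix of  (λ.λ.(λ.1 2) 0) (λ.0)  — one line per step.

  start: (λ.λ.(λ.1 2) 0) (λ.0)
  step 1: λ.(λ.1 (λ.0)) 0
  step 2: λ.0 (λ.0)

Answer: after 2 steps: λ.0 (λ.0)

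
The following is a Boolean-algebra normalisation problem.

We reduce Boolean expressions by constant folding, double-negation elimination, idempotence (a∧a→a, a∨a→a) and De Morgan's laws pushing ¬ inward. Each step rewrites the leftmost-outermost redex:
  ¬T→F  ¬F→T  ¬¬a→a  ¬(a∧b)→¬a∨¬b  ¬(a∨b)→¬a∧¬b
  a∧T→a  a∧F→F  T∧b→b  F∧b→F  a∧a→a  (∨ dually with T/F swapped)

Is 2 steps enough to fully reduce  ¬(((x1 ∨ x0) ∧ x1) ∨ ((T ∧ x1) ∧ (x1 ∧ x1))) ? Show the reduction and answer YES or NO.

Answer: NO — after 2 steps the term is (¬(x1 ∨ x0) ∨ ¬x1) ∧ ¬((T ∧ x1) ∧ (x1 ∧ x1)), not yet normal

Reduction:
  start: ¬(((x1 ∨ x0) ∧ x1) ∨ ((T ∧ x1) ∧ (x1 ∧ x1)))
  [1] ¬((x1 ∨ x0) ∧ x1) ∧ ¬((T ∧ x1) ∧ (x1 ∧ x1))
  [2] (¬(x1 ∨ x0) ∨ ¬x1) ∧ ¬((T ∧ x1) ∧ (x1 ∧ x1))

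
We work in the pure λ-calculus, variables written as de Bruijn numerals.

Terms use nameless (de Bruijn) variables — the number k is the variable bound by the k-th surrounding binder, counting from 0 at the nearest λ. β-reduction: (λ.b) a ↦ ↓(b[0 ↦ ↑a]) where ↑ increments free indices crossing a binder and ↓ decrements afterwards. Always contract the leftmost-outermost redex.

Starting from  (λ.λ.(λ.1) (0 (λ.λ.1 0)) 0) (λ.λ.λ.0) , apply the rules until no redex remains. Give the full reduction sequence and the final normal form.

Answer: normal form = λ.0 0  (in 2 steps)

Working:
  start: (λ.λ.(λ.1) (0 (λ.λ.1 0)) 0) (λ.λ.λ.0)
  →1  λ.(λ.1) (0 (λ.λ.1 0)) 0
  →2  λ.0 0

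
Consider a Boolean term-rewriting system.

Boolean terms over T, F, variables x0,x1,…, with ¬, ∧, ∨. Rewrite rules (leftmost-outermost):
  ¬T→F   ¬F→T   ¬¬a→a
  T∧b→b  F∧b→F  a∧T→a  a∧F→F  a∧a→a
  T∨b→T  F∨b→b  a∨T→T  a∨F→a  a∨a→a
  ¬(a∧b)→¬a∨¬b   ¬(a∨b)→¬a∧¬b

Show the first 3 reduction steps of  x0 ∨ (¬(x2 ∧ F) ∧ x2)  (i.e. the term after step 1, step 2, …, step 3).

Answer: after 3 steps: x0 ∨ (T ∧ x2)

Working:
  start: x0 ∨ (¬(x2 ∧ F) ∧ x2)
  →1  x0 ∨ ((¬x2 ∨ ¬F) ∧ x2)
  →2  x0 ∨ ((¬x2 ∨ T) ∧ x2)
  →3  x0 ∨ (T ∧ x2)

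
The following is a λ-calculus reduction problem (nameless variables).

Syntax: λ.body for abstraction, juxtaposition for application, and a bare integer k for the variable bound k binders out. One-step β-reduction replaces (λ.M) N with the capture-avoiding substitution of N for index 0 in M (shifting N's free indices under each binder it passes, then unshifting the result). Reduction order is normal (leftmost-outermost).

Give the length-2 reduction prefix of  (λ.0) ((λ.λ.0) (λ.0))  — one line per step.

Answer: after 2 steps: λ.0

Reduction:
  start: (λ.0) ((λ.λ.0) (λ.0))
  [1] (λ.λ.0) (λ.0)
  [2] λ.0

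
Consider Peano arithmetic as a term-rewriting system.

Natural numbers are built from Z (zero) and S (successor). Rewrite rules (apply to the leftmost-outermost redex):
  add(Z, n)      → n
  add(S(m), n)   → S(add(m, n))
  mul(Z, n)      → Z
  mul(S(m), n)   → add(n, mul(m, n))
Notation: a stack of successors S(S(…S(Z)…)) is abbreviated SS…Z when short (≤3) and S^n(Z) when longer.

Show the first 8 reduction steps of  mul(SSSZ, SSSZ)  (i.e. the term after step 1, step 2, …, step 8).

Answer: after 8 steps: S(S(S(S(S(add(SZ, mul(SZ, SSSZ)))))))

Working:
  start: mul(SSSZ, SSSZ)
  [1] add(SSSZ, mul(SSZ, SSSZ))
  [2] S(add(SSZ, mul(SSZ, SSSZ)))
  [3] S(S(add(SZ, mul(SSZ, SSSZ))))
  [4] S(S(S(add(Z, mul(SSZ, SSSZ)))))
  [5] S(S(S(mul(SSZ, SSSZ))))
  [6] S(S(S(add(SSSZ, mul(SZ, SSSZ)))))
  [7] S(S(S(S(add(SSZ, mul(SZ, SSSZ))))))
  [8] S(S(S(S(S(add(SZ, mul(SZ, SSSZ)))))))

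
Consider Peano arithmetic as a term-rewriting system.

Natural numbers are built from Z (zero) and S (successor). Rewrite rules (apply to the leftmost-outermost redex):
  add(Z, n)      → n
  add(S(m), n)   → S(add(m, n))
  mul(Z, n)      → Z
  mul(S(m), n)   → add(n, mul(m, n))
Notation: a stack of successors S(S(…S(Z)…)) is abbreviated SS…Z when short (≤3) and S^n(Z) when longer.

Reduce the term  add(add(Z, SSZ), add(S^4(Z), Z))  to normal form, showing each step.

  start: add(add(Z, SSZ), add(S^4(Z), Z))
  [1] add(SSZ, add(S^4(Z), Z))
  [2] S(add(SZ, add(S^4(Z), Z)))
  [3] S(S(add(Z, add(S^4(Z), Z))))
  [4] S(S(add(S^4(Z), Z)))
  [5] S(S(S(add(SSSZ, Z))))
  [6] S(S(S(S(add(SSZ, Z)))))
  [7] S(S(S(S(S(add(SZ, Z))))))
  [8] S(S(S(S(S(S(add(Z, Z)))))))
  [9] S^6(Z)

Answer: normal form = S^6(Z)  (in 9 steps)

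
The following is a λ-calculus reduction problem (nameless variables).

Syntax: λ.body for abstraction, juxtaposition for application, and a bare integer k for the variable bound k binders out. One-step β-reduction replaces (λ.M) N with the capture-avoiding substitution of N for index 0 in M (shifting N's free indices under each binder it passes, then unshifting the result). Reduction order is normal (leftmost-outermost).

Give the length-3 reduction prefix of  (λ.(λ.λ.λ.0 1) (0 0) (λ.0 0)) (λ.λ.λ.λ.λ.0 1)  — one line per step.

  start: (λ.(λ.λ.λ.0 1) (0 0) (λ.0 0)) (λ.λ.λ.λ.λ.0 1)
  [1] (λ.λ.λ.0 1) ((λ.λ.λ.λ.λ.0 1) (λ.λ.λ.λ.λ.0 1)) (λ.0 0)
  [2] (λ.λ.0 1) (λ.0 0)
  [3] λ.0 (λ.0 0)

Answer: after 3 steps: λ.0 (λ.0 0)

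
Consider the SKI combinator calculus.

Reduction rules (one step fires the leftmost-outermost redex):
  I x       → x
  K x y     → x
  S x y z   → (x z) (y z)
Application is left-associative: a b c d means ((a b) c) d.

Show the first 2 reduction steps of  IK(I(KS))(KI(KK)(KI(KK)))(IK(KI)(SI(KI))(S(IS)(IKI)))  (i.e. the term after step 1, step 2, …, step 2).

  start: IK(I(KS))(KI(KK)(KI(KK)))(IK(KI)(SI(KI))(S(IS)(IKI)))
  [1] K(I(KS))(KI(KK)(KI(KK)))(IK(KI)(SI(KI))(S(IS)(IKI)))
  [2] I(KS)(IK(KI)(SI(KI))(S(IS)(IKI)))

Answer: after 2 steps: I(KS)(IK(KI)(SI(KI))(S(IS)(IKI)))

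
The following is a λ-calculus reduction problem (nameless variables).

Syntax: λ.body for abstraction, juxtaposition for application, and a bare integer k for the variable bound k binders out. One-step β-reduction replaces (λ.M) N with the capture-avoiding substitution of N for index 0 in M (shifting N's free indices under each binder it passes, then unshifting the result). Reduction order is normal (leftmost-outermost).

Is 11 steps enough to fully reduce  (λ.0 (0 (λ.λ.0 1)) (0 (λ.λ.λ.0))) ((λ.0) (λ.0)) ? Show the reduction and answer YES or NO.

  start: (λ.0 (0 (λ.λ.0 1)) (0 (λ.λ.λ.0))) ((λ.0) (λ.0))
  [1] (λ.0) (λ.0) ((λ.0) (λ.0) (λ.λ.0 1)) ((λ.0) (λ.0) (λ.λ.λ.0))
  [2] (λ.0) ((λ.0) (λ.0) (λ.λ.0 1)) ((λ.0) (λ.0) (λ.λ.λ.0))
  [3] (λ.0) (λ.0) (λ.λ.0 1) ((λ.0) (λ.0) (λ.λ.λ.0))
  [4] (λ.0) (λ.λ.0 1) ((λ.0) (λ.0) (λ.λ.λ.0))
  [5] (λ.λ.0 1) ((λ.0) (λ.0) (λ.λ.λ.0))
  [6] λ.0 ((λ.0) (λ.0) (λ.λ.λ.0))
  [7] λ.0 ((λ.0) (λ.λ.λ.0))
  [8] λ.0 (λ.λ.λ.0)

Answer: YES — reaches normal form λ.0 (λ.λ.λ.0) in 8 ≤ 11 steps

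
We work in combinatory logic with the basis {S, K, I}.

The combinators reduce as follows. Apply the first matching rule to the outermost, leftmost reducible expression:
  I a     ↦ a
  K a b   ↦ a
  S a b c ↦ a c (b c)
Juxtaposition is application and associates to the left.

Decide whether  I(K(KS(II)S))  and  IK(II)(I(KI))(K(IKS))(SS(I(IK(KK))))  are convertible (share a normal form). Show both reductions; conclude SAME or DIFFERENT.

Answer: DIFFERENT — A ⇓ K(SS), B ⇓ KS

Derivation:
Term A:
  start: I(K(KS(II)S))
  [1] K(KS(II)S)
  [2] K(SS)

Term B:
  start: IK(II)(I(KI))(K(IKS))(SS(I(IK(KK))))
  [1] K(II)(I(KI))(K(IKS))(SS(I(IK(KK))))
  [2] II(K(IKS))(SS(I(IK(KK))))
  [3] I(K(IKS))(SS(I(IK(KK))))
  [4] K(IKS)(SS(I(IK(KK))))
  [5] IKS
  [6] KS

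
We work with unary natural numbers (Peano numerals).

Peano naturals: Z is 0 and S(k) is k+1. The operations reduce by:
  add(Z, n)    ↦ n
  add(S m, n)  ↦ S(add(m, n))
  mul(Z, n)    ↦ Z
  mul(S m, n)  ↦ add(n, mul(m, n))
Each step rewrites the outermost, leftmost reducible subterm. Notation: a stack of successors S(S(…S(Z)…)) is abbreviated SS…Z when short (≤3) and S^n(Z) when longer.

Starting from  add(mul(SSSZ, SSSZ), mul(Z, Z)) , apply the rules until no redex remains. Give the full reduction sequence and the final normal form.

  start: add(mul(SSSZ, SSSZ), mul(Z, Z))
  →1  add(add(SSSZ, mul(SSZ, SSSZ)), mul(Z, Z))
  →2  add(S(add(SSZ, mul(SSZ, SSSZ))), mul(Z, Z))
  →3  S(add(add(SSZ, mul(SSZ, SSSZ)), mul(Z, Z)))
  →4  S(add(S(add(SZ, mul(SSZ, SSSZ))), mul(Z, Z)))
  →5  S(S(add(add(SZ, mul(SSZ, SSSZ)), mul(Z, Z))))
  →6  S(S(add(S(add(Z, mul(SSZ, SSSZ))), mul(Z, Z))))
  →7  S(S(S(add(add(Z, mul(SSZ, SSSZ)), mul(Z, Z)))))
  →8  S(S(S(add(mul(SSZ, SSSZ), mul(Z, Z)))))
  →9  S(S(S(add(add(SSSZ, mul(SZ, SSSZ)), mul(Z, Z)))))
  →10  S(S(S(add(S(add(SSZ, mul(SZ, SSSZ))), mul(Z, Z)))))
  →11  S(S(S(S(add(add(SSZ, mul(SZ, SSSZ)), mul(Z, Z))))))
  →12  S(S(S(S(add(S(add(SZ, mul(SZ, SSSZ))), mul(Z, Z))))))
  →13  S(S(S(S(S(add(add(SZ, mul(SZ, SSSZ)), mul(Z, Z)))))))
  →14  S(S(S(S(S(add(S(add(Z, mul(SZ, SSSZ))), mul(Z, Z)))))))
  →15  S(S(S(S(S(S(add(add(Z, mul(SZ, SSSZ)), mul(Z, Z))))))))
  →16  S(S(S(S(S(S(add(mul(SZ, SSSZ), mul(Z, Z))))))))
  →17  S(S(S(S(S(S(add(add(SSSZ, mul(Z, SSSZ)), mul(Z, Z))))))))
  →18  S(S(S(S(S(S(add(S(add(SSZ, mul(Z, SSSZ))), mul(Z, Z))))))))
  →19  S(S(S(S(S(S(S(add(add(SSZ, mul(Z, SSSZ)), mul(Z, Z)))))))))
  →20  S(S(S(S(S(S(S(add(S(add(SZ, mul(Z, SSSZ))), mul(Z, Z)))))))))
  →21  S(S(S(S(S(S(S(S(add(add(SZ, mul(Z, SSSZ)), mul(Z, Z))))))))))
  →22  S(S(S(S(S(S(S(S(add(S(add(Z, mul(Z, SSSZ))), mul(Z, Z))))))))))
  →23  S(S(S(S(S(S(S(S(S(add(add(Z, mul(Z, SSSZ)), mul(Z, Z)))))))))))
  →24  S(S(S(S(S(S(S(S(S(add(mul(Z, SSSZ), mul(Z, Z)))))))))))
  →25  S(S(S(S(S(S(S(S(S(add(Z, mul(Z, Z)))))))))))
  →26  S(S(S(S(S(S(S(S(S(mul(Z, Z))))))))))
  →27  S^9(Z)

Answer: normal form = S^9(Z)  (in 27 steps)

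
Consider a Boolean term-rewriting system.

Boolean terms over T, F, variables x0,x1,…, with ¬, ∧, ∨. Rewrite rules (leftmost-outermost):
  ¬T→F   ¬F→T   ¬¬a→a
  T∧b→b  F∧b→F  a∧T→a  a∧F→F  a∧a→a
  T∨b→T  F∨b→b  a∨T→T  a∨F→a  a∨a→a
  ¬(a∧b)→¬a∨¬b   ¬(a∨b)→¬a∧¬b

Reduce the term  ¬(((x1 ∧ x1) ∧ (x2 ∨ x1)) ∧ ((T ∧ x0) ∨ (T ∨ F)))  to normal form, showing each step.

Answer: normal form = ¬x1 ∨ (¬x2 ∧ ¬x1)  (in 14 steps)

Working:
  start: ¬(((x1 ∧ x1) ∧ (x2 ∨ x1)) ∧ ((T ∧ x0) ∨ (T ∨ F)))
  step 1: ¬((x1 ∧ x1) ∧ (x2 ∨ x1)) ∨ ¬((T ∧ x0) ∨ (T ∨ F))
  step 2: (¬(x1 ∧ x1) ∨ ¬(x2 ∨ x1)) ∨ ¬((T ∧ x0) ∨ (T ∨ F))
  step 3: ((¬x1 ∨ ¬x1) ∨ ¬(x2 ∨ x1)) ∨ ¬((T ∧ x0) ∨ (T ∨ F))
  step 4: (¬x1 ∨ ¬(x2 ∨ x1)) ∨ ¬((T ∧ x0) ∨ (T ∨ F))
  step 5: (¬x1 ∨ (¬x2 ∧ ¬x1)) ∨ ¬((T ∧ x0) ∨ (T ∨ F))
  step 6: (¬x1 ∨ (¬x2 ∧ ¬x1)) ∨ (¬(T ∧ x0) ∧ ¬(T ∨ F))
  step 7: (¬x1 ∨ (¬x2 ∧ ¬x1)) ∨ ((¬T ∨ ¬x0) ∧ ¬(T ∨ F))
  step 8: (¬x1 ∨ (¬x2 ∧ ¬x1)) ∨ ((F ∨ ¬x0) ∧ ¬(T ∨ F))
  step 9: (¬x1 ∨ (¬x2 ∧ ¬x1)) ∨ (¬x0 ∧ ¬(T ∨ F))
  step 10: (¬x1 ∨ (¬x2 ∧ ¬x1)) ∨ (¬x0 ∧ (¬T ∧ ¬F))
  step 11: (¬x1 ∨ (¬x2 ∧ ¬x1)) ∨ (¬x0 ∧ (F ∧ ¬F))
  step 12: (¬x1 ∨ (¬x2 ∧ ¬x1)) ∨ (¬x0 ∧ F)
  step 13: (¬x1 ∨ (¬x2 ∧ ¬x1)) ∨ F
  step 14: ¬x1 ∨ (¬x2 ∧ ¬x1)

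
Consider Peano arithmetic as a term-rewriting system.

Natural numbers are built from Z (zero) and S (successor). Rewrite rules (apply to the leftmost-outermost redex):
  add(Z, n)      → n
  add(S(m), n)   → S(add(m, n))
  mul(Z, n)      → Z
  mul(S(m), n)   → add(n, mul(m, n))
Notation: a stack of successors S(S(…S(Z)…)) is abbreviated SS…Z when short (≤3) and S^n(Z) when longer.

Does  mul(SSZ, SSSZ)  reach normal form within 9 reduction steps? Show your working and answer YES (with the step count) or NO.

  start: mul(SSZ, SSSZ)
  step 1: add(SSSZ, mul(SZ, SSSZ))
  step 2: S(add(SSZ, mul(SZ, SSSZ)))
  step 3: S(S(add(SZ, mul(SZ, SSSZ))))
  step 4: S(S(S(add(Z, mul(SZ, SSSZ)))))
  step 5: S(S(S(mul(SZ, SSSZ))))
  step 6: S(S(S(add(SSSZ, mul(Z, SSSZ)))))
  step 7: S(S(S(S(add(SSZ, mul(Z, SSSZ))))))
  step 8: S(S(S(S(S(add(SZ, mul(Z, SSSZ)))))))
  step 9: S(S(S(S(S(S(add(Z, mul(Z, SSSZ))))))))

Answer: NO — after 9 steps the term is S(S(S(S(S(S(add(Z, mul(Z, SSSZ)))))))), not yet normal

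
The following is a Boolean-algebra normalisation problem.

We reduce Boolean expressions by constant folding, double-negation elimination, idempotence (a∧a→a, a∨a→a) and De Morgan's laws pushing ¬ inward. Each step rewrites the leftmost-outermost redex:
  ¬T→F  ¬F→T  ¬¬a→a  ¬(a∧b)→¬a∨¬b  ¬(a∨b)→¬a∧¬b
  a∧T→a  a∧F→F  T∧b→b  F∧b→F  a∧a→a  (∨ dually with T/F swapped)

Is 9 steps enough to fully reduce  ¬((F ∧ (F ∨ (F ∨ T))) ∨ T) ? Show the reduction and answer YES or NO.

  start: ¬((F ∧ (F ∨ (F ∨ T))) ∨ T)
  →1  ¬(F ∧ (F ∨ (F ∨ T))) ∧ ¬T
  →2  (¬F ∨ ¬(F ∨ (F ∨ T))) ∧ ¬T
  →3  (T ∨ ¬(F ∨ (F ∨ T))) ∧ ¬T
  →4  T ∧ ¬T
  →5  ¬T
  →6  F

Answer: YES — reaches normal form F in 6 ≤ 9 steps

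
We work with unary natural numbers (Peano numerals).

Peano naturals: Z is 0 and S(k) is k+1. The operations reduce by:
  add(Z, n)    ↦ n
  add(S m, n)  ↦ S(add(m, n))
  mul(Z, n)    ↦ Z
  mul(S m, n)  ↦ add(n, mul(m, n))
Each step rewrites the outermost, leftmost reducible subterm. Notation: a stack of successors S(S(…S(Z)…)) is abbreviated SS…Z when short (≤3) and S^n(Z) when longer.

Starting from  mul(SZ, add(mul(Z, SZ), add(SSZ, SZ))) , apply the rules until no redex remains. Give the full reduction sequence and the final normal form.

  start: mul(SZ, add(mul(Z, SZ), add(SSZ, SZ)))
  [1] add(add(mul(Z, SZ), add(SSZ, SZ)), mul(Z, add(mul(Z, SZ), add(SSZ, SZ))))
  [2] add(add(Z, add(SSZ, SZ)), mul(Z, add(mul(Z, SZ), add(SSZ, SZ))))
  [3] add(add(SSZ, SZ), mul(Z, add(mul(Z, SZ), add(SSZ, SZ))))
  [4] add(S(add(SZ, SZ)), mul(Z, add(mul(Z, SZ), add(SSZ, SZ))))
  [5] S(add(add(SZ, SZ), mul(Z, add(mul(Z, SZ), add(SSZ, SZ)))))
  [6] S(add(S(add(Z, SZ)), mul(Z, add(mul(Z, SZ), add(SSZ, SZ)))))
  [7] S(S(add(add(Z, SZ), mul(Z, add(mul(Z, SZ), add(SSZ, SZ))))))
  [8] S(S(add(SZ, mul(Z, add(mul(Z, SZ), add(SSZ, SZ))))))
  [9] S(S(S(add(Z, mul(Z, add(mul(Z, SZ), add(SSZ, SZ)))))))
  [10] S(S(S(mul(Z, add(mul(Z, SZ), add(SSZ, SZ))))))
  [11] SSSZ

Answer: normal form = SSSZ  (in 11 steps)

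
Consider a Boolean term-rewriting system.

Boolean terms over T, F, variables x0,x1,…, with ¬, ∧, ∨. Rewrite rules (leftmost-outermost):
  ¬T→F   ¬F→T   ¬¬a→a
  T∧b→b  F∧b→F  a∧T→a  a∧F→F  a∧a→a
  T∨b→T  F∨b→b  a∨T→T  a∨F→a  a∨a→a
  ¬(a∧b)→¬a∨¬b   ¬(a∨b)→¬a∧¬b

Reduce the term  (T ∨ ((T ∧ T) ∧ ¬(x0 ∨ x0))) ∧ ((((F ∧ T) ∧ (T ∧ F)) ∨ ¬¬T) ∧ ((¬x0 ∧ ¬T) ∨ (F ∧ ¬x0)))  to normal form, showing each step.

  start: (T ∨ ((T ∧ T) ∧ ¬(x0 ∨ x0))) ∧ ((((F ∧ T) ∧ (T ∧ F)) ∨ ¬¬T) ∧ ((¬x0 ∧ ¬T) ∨ (F ∧ ¬x0)))
  [1] T ∧ ((((F ∧ T) ∧ (T ∧ F)) ∨ ¬¬T) ∧ ((¬x0 ∧ ¬T) ∨ (F ∧ ¬x0)))
  [2] (((F ∧ T) ∧ (T ∧ F)) ∨ ¬¬T) ∧ ((¬x0 ∧ ¬T) ∨ (F ∧ ¬x0))
  [3] ((F ∧ (T ∧ F)) ∨ ¬¬T) ∧ ((¬x0 ∧ ¬T) ∨ (F ∧ ¬x0))
  [4] (F ∨ ¬¬T) ∧ ((¬x0 ∧ ¬T) ∨ (F ∧ ¬x0))
  [5] ¬¬T ∧ ((¬x0 ∧ ¬T) ∨ (F ∧ ¬x0))
  [6] T ∧ ((¬x0 ∧ ¬T) ∨ (F ∧ ¬x0))
  [7] (¬x0 ∧ ¬T) ∨ (F ∧ ¬x0)
  [8] (¬x0 ∧ F) ∨ (F ∧ ¬x0)
  [9] F ∨ (F ∧ ¬x0)
  [10] F ∧ ¬x0
  [11] F

Answer: normal form = F  (in 11 steps)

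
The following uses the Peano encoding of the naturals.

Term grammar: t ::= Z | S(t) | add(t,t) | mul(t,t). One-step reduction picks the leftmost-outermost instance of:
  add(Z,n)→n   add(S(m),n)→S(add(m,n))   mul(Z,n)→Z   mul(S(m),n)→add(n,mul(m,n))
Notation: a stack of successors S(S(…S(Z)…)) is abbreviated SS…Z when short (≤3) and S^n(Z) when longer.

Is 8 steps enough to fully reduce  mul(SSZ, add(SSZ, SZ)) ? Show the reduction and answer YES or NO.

Answer: NO — after 8 steps the term is S(S(S(mul(SZ, add(SSZ, SZ))))), not yet normal

Working:
  start: mul(SSZ, add(SSZ, SZ))
  →1  add(add(SSZ, SZ), mul(SZ, add(SSZ, SZ)))
  →2  add(S(add(SZ, SZ)), mul(SZ, add(SSZ, SZ)))
  →3  S(add(add(SZ, SZ), mul(SZ, add(SSZ, SZ))))
  →4  S(add(S(add(Z, SZ)), mul(SZ, add(SSZ, SZ))))
  →5  S(S(add(add(Z, SZ), mul(SZ, add(SSZ, SZ)))))
  →6  S(S(add(SZ, mul(SZ, add(SSZ, SZ)))))
  →7  S(S(S(add(Z, mul(SZ, add(SSZ, SZ))))))
  →8  S(S(S(mul(SZ, add(SSZ, SZ)))))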